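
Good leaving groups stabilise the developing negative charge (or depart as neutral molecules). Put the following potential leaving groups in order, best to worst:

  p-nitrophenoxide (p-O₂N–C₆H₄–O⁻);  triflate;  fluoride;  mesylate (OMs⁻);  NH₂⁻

triflate: pKₐ(CF₃SO₃H (triflic acid)) ≈ -14
mesylate (OMs⁻): pKₐ(CH₃SO₃H (MsOH)) ≈ -1.9
fluoride: pKₐ(HF) ≈ 3.2
p-nitrophenoxide (p-O₂N–C₆H₄–O⁻): pKₐ(p-nitrophenol) ≈ 7.2
NH₂⁻: pKₐ(NH₃) ≈ 38

triflate > mesylate (OMs⁻) > fluoride > p-nitrophenoxide (p-O₂N–C₆H₄–O⁻) > NH₂⁻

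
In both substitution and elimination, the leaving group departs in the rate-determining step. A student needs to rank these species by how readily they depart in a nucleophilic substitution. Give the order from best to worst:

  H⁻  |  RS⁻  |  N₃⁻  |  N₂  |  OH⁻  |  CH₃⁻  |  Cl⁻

Rank by basicity of the departing species: weakest base leaves most easily.
N₂: no meaningful conjugate acid; N₂ departs as an exceptionally stable neutral molecule
Cl⁻: pKₐ(HCl) ≈ -7
N₃⁻: pKₐ(HN₃) ≈ 4.7
RS⁻: pKₐ(RSH (a thiol)) ≈ 10.5
OH⁻: pKₐ(H₂O) ≈ 15.7
H⁻: pKₐ(H₂) ≈ 36
CH₃⁻: pKₐ(CH₄) ≈ 48

N₂ > Cl⁻ > N₃⁻ > RS⁻ > OH⁻ > H⁻ > CH₃⁻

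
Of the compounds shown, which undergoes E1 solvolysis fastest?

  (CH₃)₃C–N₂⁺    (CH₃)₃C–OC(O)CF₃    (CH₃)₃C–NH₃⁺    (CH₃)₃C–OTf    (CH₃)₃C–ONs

Same R in every case — rank the leaving groups.
The more stable X⁻ (or X) is on its own — i.e. the weaker a base it is — the better a leaving group it makes.
(CH₃)₃C–N₂⁺ loses N₂: no meaningful conjugate acid; N₂ departs as an exceptionally stable neutral molecule
(CH₃)₃C–OTf loses OTf⁻: pKₐ(CF₃SO₃H (triflic acid)) ≈ -14
(CH₃)₃C–ONs loses ONs⁻: pKₐ(p-O₂NC₆H₄SO₃H) ≈ -3.5
(CH₃)₃C–OC(O)CF₃ loses CF₃COO⁻: pKₐ(CF₃COOH) ≈ 0.2
(CH₃)₃C–NH₃⁺ loses NH₃: pKₐ(NH₄⁺) ≈ 9.2

(CH₃)₃C–N₂⁺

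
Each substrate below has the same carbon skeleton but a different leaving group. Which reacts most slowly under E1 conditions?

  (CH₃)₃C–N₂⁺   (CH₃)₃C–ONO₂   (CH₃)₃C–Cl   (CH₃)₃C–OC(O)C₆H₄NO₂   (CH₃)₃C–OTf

The skeletons are identical, so relative rate is governed entirely by leaving-group ability.
Rank by basicity of the departing species: weakest base leaves most easily.
(CH₃)₃C–N₂⁺ loses N₂: no meaningful conjugate acid; N₂ departs as an exceptionally stable neutral molecule
(CH₃)₃C–OTf loses OTf⁻: pKₐ(CF₃SO₃H (triflic acid)) ≈ -14
(CH₃)₃C–Cl loses Cl⁻: pKₐ(HCl) ≈ -7
(CH₃)₃C–ONO₂ loses NO₃⁻: pKₐ(HNO₃) ≈ -1.3
(CH₃)₃C–OC(O)C₆H₄NO₂ loses p-O₂N–C₆H₄–COO⁻: pKₐ(p-nitrobenzoic acid) ≈ 3.4

(CH₃)₃C–OC(O)C₆H₄NO₂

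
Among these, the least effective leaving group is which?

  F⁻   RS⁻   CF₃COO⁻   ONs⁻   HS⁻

RS⁻

ONs⁻: pKₐ(p-O₂NC₆H₄SO₃H) ≈ -3.5
CF₃COO⁻: pKₐ(CF₃COOH) ≈ 0.2
F⁻: pKₐ(HF) ≈ 3.2
HS⁻: pKₐ(H₂S) ≈ 7
RS⁻: pKₐ(RSH (a thiol)) ≈ 10.5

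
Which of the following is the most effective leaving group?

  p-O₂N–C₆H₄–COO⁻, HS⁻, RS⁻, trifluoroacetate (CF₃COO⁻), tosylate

Leaving-group ability tracks the stability of the departed species; conjugate-acid pKₐ is the usual yardstick (lower pKₐ → better LG).
tosylate: pKₐ(p-CH₃C₆H₄SO₃H (TsOH)) ≈ -2.8
trifluoroacetate (CF₃COO⁻): pKₐ(CF₃COOH) ≈ 0.2
p-O₂N–C₆H₄–COO⁻: pKₐ(p-nitrobenzoic acid) ≈ 3.4
HS⁻: pKₐ(H₂S) ≈ 7
RS⁻: pKₐ(RSH (a thiol)) ≈ 10.5

tosylate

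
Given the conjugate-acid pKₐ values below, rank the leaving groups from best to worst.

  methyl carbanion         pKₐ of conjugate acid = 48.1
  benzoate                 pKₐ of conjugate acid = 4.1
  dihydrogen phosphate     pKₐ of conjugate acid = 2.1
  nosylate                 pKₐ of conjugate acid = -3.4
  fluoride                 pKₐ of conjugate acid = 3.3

nosylate > dihydrogen phosphate > fluoride > benzoate > methyl carbanion

Lower conjugate-acid pKₐ ⇒ weaker base ⇒ better leaving group.
Sorting by the given values: nosylate (-3.4), dihydrogen phosphate (2.1), fluoride (3.3), benzoate (4.1), methyl carbanion (48.1).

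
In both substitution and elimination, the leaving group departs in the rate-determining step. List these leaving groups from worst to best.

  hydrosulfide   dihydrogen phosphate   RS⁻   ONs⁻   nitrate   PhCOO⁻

RS⁻ < hydrosulfide < PhCOO⁻ < dihydrogen phosphate < nitrate < ONs⁻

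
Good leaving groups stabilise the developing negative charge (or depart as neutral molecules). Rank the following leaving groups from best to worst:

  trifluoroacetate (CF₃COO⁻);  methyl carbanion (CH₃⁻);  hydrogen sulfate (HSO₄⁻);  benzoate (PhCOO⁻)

hydrogen sulfate (HSO₄⁻) > trifluoroacetate (CF₃COO⁻) > benzoate (PhCOO⁻) > methyl carbanion (CH₃⁻)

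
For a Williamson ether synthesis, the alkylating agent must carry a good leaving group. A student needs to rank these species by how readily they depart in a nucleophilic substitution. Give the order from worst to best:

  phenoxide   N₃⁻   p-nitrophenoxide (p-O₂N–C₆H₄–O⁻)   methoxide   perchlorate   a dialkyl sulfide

methoxide < phenoxide < p-nitrophenoxide (p-O₂N–C₆H₄–O⁻) < N₃⁻ < a dialkyl sulfide < perchlorate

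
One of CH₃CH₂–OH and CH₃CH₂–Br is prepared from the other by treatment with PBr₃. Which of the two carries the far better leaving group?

From CH₃CH₂–OH the departing group would be OH⁻ (pKₐ(H₂O) ≈ 15.7). Strong base; essentially never leaves without prior activation.
From CH₃CH₂–Br the leaving group is Br⁻ (pKₐ(HBr) ≈ -9). Weak base; good leaving group.
Treatment with PBr₃ works by replacing the hydroxyl with bromide, making CH₃CH₂–Br enormously more reactive.

CH₃CH₂–Br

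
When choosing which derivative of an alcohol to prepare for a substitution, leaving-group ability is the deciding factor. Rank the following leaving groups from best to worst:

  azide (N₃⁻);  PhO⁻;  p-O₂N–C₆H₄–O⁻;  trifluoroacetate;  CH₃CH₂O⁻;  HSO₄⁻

HSO₄⁻ > trifluoroacetate > azide (N₃⁻) > p-O₂N–C₆H₄–O⁻ > PhO⁻ > CH₃CH₂O⁻

Rank by basicity of the departing species: weakest base leaves most easily.
HSO₄⁻: pKₐ(H₂SO₄) ≈ -3
trifluoroacetate: pKₐ(CF₃COOH) ≈ 0.2
azide (N₃⁻): pKₐ(HN₃) ≈ 4.7
p-O₂N–C₆H₄–O⁻: pKₐ(p-nitrophenol) ≈ 7.2
PhO⁻: pKₐ(C₆H₅OH (phenol)) ≈ 10
CH₃CH₂O⁻: pKₐ(CH₃CH₂OH) ≈ 16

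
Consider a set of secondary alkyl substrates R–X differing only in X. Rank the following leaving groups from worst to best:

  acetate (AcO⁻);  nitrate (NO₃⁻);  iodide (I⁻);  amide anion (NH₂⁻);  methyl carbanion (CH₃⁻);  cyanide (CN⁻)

methyl carbanion (CH₃⁻) < amide anion (NH₂⁻) < cyanide (CN⁻) < acetate (AcO⁻) < nitrate (NO₃⁻) < iodide (I⁻)

The more stable X⁻ (or X) is on its own — i.e. the weaker a base it is — the better a leaving group it makes.
iodide (I⁻): pKₐ(HI) ≈ -10
nitrate (NO₃⁻): pKₐ(HNO₃) ≈ -1.3
acetate (AcO⁻): pKₐ(CH₃COOH) ≈ 4.8
cyanide (CN⁻): pKₐ(HCN) ≈ 9.2
amide anion (NH₂⁻): pKₐ(NH₃) ≈ 38
methyl carbanion (CH₃⁻): pKₐ(CH₄) ≈ 48
Listed from poorest to best leaving group as asked.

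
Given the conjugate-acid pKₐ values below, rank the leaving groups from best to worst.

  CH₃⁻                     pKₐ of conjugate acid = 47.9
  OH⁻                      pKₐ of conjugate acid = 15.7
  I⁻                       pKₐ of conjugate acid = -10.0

I⁻ > OH⁻ > CH₃⁻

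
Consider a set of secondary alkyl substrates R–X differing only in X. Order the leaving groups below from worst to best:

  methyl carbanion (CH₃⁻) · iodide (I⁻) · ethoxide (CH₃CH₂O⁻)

Leaving-group ability tracks the stability of the departed species; conjugate-acid pKₐ is the usual yardstick (lower pKₐ → better LG).
iodide (I⁻): pKₐ(HI) ≈ -10
ethoxide (CH₃CH₂O⁻): pKₐ(CH₃CH₂OH) ≈ 16
methyl carbanion (CH₃⁻): pKₐ(CH₄) ≈ 48
The question asks for worst first, so the sequence is read in increasing leaving-group ability.

methyl carbanion (CH₃⁻) < ethoxide (CH₃CH₂O⁻) < iodide (I⁻)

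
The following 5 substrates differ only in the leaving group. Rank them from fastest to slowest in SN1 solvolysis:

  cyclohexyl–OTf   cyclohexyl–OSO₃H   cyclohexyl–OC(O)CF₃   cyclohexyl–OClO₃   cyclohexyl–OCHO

cyclohexyl–OTf > cyclohexyl–OClO₃ > cyclohexyl–OSO₃H > cyclohexyl–OC(O)CF₃ > cyclohexyl–OCHO

The skeletons are identical, so relative rate is governed entirely by leaving-group ability.
Rank by basicity of the departing species: weakest base leaves most easily.
cyclohexyl–OTf loses OTf⁻: pKₐ(CF₃SO₃H (triflic acid)) ≈ -14
cyclohexyl–OClO₃ loses ClO₄⁻: pKₐ(HClO₄) ≈ -10
cyclohexyl–OSO₃H loses HSO₄⁻: pKₐ(H₂SO₄) ≈ -3
cyclohexyl–OC(O)CF₃ loses CF₃COO⁻: pKₐ(CF₃COOH) ≈ 0.2
cyclohexyl–OCHO loses HCOO⁻: pKₐ(HCOOH) ≈ 3.8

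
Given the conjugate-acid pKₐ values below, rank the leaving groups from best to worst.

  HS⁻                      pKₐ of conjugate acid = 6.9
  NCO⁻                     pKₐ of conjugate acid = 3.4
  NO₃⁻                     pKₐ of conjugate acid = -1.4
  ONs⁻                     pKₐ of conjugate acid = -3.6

ONs⁻ > NO₃⁻ > NCO⁻ > HS⁻

Lower conjugate-acid pKₐ ⇒ weaker base ⇒ better leaving group.
Sorting by the given values: ONs⁻ (-3.6), NO₃⁻ (-1.4), NCO⁻ (3.4), HS⁻ (6.9).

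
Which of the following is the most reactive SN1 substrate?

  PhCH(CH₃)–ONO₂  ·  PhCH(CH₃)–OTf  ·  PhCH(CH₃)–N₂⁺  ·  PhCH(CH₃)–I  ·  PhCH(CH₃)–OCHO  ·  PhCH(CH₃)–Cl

PhCH(CH₃)–N₂⁺

The skeletons are identical, so relative rate is governed entirely by leaving-group ability.
Leaving-group ability tracks the stability of the departed species; conjugate-acid pKₐ is the usual yardstick (lower pKₐ → better LG).
PhCH(CH₃)–N₂⁺ loses N₂: no meaningful conjugate acid; N₂ departs as an exceptionally stable neutral molecule
PhCH(CH₃)–OTf loses OTf⁻: pKₐ(CF₃SO₃H (triflic acid)) ≈ -14
PhCH(CH₃)–I loses I⁻: pKₐ(HI) ≈ -10
PhCH(CH₃)–Cl loses Cl⁻: pKₐ(HCl) ≈ -7
PhCH(CH₃)–ONO₂ loses NO₃⁻: pKₐ(HNO₃) ≈ -1.3
PhCH(CH₃)–OCHO loses HCOO⁻: pKₐ(HCOOH) ≈ 3.8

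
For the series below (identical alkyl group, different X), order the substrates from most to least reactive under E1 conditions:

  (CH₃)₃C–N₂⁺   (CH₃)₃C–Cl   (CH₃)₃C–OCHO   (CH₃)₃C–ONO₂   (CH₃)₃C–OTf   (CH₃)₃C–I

Identical carbon frameworks mean the comparison reduces to leaving-group quality.
Leaving-group ability tracks the stability of the departed species; conjugate-acid pKₐ is the usual yardstick (lower pKₐ → better LG).
(CH₃)₃C–N₂⁺ loses N₂: no meaningful conjugate acid; N₂ departs as an exceptionally stable neutral molecule
(CH₃)₃C–OTf loses OTf⁻: pKₐ(CF₃SO₃H (triflic acid)) ≈ -14
(CH₃)₃C–I loses I⁻: pKₐ(HI) ≈ -10
(CH₃)₃C–Cl loses Cl⁻: pKₐ(HCl) ≈ -7
(CH₃)₃C–ONO₂ loses NO₃⁻: pKₐ(HNO₃) ≈ -1.3
(CH₃)₃C–OCHO loses HCOO⁻: pKₐ(HCOOH) ≈ 3.8

(CH₃)₃C–N₂⁺ > (CH₃)₃C–OTf > (CH₃)₃C–I > (CH₃)₃C–Cl > (CH₃)₃C–ONO₂ > (CH₃)₃C–OCHO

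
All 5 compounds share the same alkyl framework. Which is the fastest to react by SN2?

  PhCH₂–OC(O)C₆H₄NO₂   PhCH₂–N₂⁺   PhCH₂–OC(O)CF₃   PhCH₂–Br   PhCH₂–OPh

PhCH₂–N₂⁺

With the same alkyl group throughout, only the leaving group differentiates the rates.
Leaving-group ability tracks the stability of the departed species; conjugate-acid pKₐ is the usual yardstick (lower pKₐ → better LG).
PhCH₂–N₂⁺ loses N₂: no meaningful conjugate acid; N₂ departs as an exceptionally stable neutral molecule
PhCH₂–Br loses Br⁻: pKₐ(HBr) ≈ -9
PhCH₂–OC(O)CF₃ loses CF₃COO⁻: pKₐ(CF₃COOH) ≈ 0.2
PhCH₂–OC(O)C₆H₄NO₂ loses p-O₂N–C₆H₄–COO⁻: pKₐ(p-nitrobenzoic acid) ≈ 3.4
PhCH₂–OPh loses PhO⁻: pKₐ(C₆H₅OH (phenol)) ≈ 10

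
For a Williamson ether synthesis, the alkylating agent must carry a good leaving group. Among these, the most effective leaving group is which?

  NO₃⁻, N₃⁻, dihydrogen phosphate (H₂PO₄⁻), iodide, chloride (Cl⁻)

iodide

iodide: pKₐ(HI) ≈ -10
chloride (Cl⁻): pKₐ(HCl) ≈ -7
NO₃⁻: pKₐ(HNO₃) ≈ -1.3
dihydrogen phosphate (H₂PO₄⁻): pKₐ(H₃PO₄) ≈ 2.1
N₃⁻: pKₐ(HN₃) ≈ 4.7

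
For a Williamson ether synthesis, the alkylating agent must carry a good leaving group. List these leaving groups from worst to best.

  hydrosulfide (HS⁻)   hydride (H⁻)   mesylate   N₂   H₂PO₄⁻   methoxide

hydride (H⁻) < methoxide < hydrosulfide (HS⁻) < H₂PO₄⁻ < mesylate < N₂

Leaving-group ability tracks the stability of the departed species; conjugate-acid pKₐ is the usual yardstick (lower pKₐ → better LG).
N₂: no meaningful conjugate acid; N₂ departs as an exceptionally stable neutral molecule
mesylate: pKₐ(CH₃SO₃H (MsOH)) ≈ -1.9
H₂PO₄⁻: pKₐ(H₃PO₄) ≈ 2.1
hydrosulfide (HS⁻): pKₐ(H₂S) ≈ 7
methoxide: pKₐ(CH₃OH) ≈ 15.5
hydride (H⁻): pKₐ(H₂) ≈ 36
Listed from poorest to best leaving group as asked.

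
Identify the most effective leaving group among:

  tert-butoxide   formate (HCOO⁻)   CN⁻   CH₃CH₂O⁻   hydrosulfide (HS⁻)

formate (HCOO⁻)

formate (HCOO⁻): pKₐ(HCOOH) ≈ 3.8
hydrosulfide (HS⁻): pKₐ(H₂S) ≈ 7
CN⁻: pKₐ(HCN) ≈ 9.2
CH₃CH₂O⁻: pKₐ(CH₃CH₂OH) ≈ 16
tert-butoxide: pKₐ(t-BuOH) ≈ 18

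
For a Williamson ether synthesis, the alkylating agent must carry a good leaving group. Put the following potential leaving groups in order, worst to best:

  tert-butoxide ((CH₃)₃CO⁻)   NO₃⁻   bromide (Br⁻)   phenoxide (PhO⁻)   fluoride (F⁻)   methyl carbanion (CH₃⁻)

methyl carbanion (CH₃⁻) < tert-butoxide ((CH₃)₃CO⁻) < phenoxide (PhO⁻) < fluoride (F⁻) < NO₃⁻ < bromide (Br⁻)

bromide (Br⁻): pKₐ(HBr) ≈ -9
NO₃⁻: pKₐ(HNO₃) ≈ -1.3
fluoride (F⁻): pKₐ(HF) ≈ 3.2
phenoxide (PhO⁻): pKₐ(C₆H₅OH (phenol)) ≈ 10
tert-butoxide ((CH₃)₃CO⁻): pKₐ(t-BuOH) ≈ 18
methyl carbanion (CH₃⁻): pKₐ(CH₄) ≈ 48
Listed from poorest to best leaving group as asked.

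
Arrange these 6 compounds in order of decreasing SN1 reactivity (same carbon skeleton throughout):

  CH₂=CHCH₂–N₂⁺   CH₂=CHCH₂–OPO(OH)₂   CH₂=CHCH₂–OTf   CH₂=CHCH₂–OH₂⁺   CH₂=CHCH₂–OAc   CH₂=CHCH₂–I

CH₂=CHCH₂–N₂⁺ > CH₂=CHCH₂–OTf > CH₂=CHCH₂–I > CH₂=CHCH₂–OH₂⁺ > CH₂=CHCH₂–OPO(OH)₂ > CH₂=CHCH₂–OAc

The skeletons are identical, so relative rate is governed entirely by leaving-group ability.
A good leaving group is a weak base: the lower the pKₐ of its conjugate acid, the more readily it departs.
CH₂=CHCH₂–N₂⁺ loses N₂: no meaningful conjugate acid; N₂ departs as an exceptionally stable neutral molecule
CH₂=CHCH₂–OTf loses OTf⁻: pKₐ(CF₃SO₃H (triflic acid)) ≈ -14
CH₂=CHCH₂–I loses I⁻: pKₐ(HI) ≈ -10
CH₂=CHCH₂–OH₂⁺ loses H₂O: pKₐ(H₃O⁺) ≈ -1.7
CH₂=CHCH₂–OPO(OH)₂ loses H₂PO₄⁻: pKₐ(H₃PO₄) ≈ 2.1
CH₂=CHCH₂–OAc loses AcO⁻: pKₐ(CH₃COOH) ≈ 4.8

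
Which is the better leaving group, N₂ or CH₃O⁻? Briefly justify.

N₂ is the better leaving group.
N₂ is the ultimate leaving group — it departs as an exceptionally stable neutral molecule, whereas CH₃O⁻ (pKₐ(CH₃OH) ≈ 15.5) is far more basic.

N₂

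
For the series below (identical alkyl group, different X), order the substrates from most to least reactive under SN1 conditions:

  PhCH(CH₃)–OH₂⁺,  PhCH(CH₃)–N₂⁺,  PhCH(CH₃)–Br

PhCH(CH₃)–N₂⁺ > PhCH(CH₃)–Br > PhCH(CH₃)–OH₂⁺

The skeletons are identical, so relative rate is governed entirely by leaving-group ability.
The more stable X⁻ (or X) is on its own — i.e. the weaker a base it is — the better a leaving group it makes.
PhCH(CH₃)–N₂⁺ loses N₂: no meaningful conjugate acid; N₂ departs as an exceptionally stable neutral molecule
PhCH(CH₃)–Br loses Br⁻: pKₐ(HBr) ≈ -9
PhCH(CH₃)–OH₂⁺ loses H₂O: pKₐ(H₃O⁺) ≈ -1.7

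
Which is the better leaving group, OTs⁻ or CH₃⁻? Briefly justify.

OTs⁻ is the better leaving group.
pKₐ(p-CH₃C₆H₄SO₃H (TsOH)) ≈ -2.8 versus pKₐ(CH₄) ≈ 48: OTs⁻ is the much weaker base.
Resonance-delocalised arenesulfonate.

OTs⁻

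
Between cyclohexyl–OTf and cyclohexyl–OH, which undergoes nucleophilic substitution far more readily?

cyclohexyl–OTf

From cyclohexyl–OH the departing group would be OH⁻ (pKₐ(H₂O) ≈ 15.7). Strong base; essentially never leaves without prior activation.
From cyclohexyl–OTf the leaving group is OTf⁻ (pKₐ(CF₃SO₃H (triflic acid)) ≈ -14). Charge spread over three oxygens and a CF₃ group; the premier leaving group in synthesis.
(In practice cyclohexyl–OTf is made from cyclohexyl–OH by treatment with Tf₂O / 2,6-lutidine, converting the hydroxyl into a triflate.)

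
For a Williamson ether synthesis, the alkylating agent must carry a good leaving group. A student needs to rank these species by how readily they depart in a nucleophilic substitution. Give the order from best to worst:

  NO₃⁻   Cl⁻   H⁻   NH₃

Cl⁻ > NO₃⁻ > NH₃ > H⁻

Rank by basicity of the departing species: weakest base leaves most easily.
Cl⁻: pKₐ(HCl) ≈ -7
NO₃⁻: pKₐ(HNO₃) ≈ -1.3
NH₃: pKₐ(NH₄⁺) ≈ 9.2
H⁻: pKₐ(H₂) ≈ 36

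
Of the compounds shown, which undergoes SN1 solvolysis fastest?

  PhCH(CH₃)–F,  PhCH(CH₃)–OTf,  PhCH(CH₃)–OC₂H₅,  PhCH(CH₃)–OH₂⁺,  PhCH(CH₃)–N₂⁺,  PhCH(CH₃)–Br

PhCH(CH₃)–N₂⁺

Same R in every case — rank the leaving groups.
A good leaving group is a weak base: the lower the pKₐ of its conjugate acid, the more readily it departs.
PhCH(CH₃)–N₂⁺ loses N₂: no meaningful conjugate acid; N₂ departs as an exceptionally stable neutral molecule
PhCH(CH₃)–OTf loses OTf⁻: pKₐ(CF₃SO₃H (triflic acid)) ≈ -14
PhCH(CH₃)–Br loses Br⁻: pKₐ(HBr) ≈ -9
PhCH(CH₃)–OH₂⁺ loses H₂O: pKₐ(H₃O⁺) ≈ -1.7
PhCH(CH₃)–F loses F⁻: pKₐ(HF) ≈ 3.2
PhCH(CH₃)–OC₂H₅ loses CH₃CH₂O⁻: pKₐ(CH₃CH₂OH) ≈ 16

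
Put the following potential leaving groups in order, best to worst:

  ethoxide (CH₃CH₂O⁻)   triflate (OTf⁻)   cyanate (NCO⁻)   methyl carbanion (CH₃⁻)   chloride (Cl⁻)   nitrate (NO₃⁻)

triflate (OTf⁻) > chloride (Cl⁻) > nitrate (NO₃⁻) > cyanate (NCO⁻) > ethoxide (CH₃CH₂O⁻) > methyl carbanion (CH₃⁻)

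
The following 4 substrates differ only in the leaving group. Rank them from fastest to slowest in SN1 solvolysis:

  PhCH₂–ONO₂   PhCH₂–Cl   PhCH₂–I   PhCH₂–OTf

PhCH₂–OTf > PhCH₂–I > PhCH₂–Cl > PhCH₂–ONO₂

The skeletons are identical, so relative rate is governed entirely by leaving-group ability.
Rank by basicity of the departing species: weakest base leaves most easily.
PhCH₂–OTf loses OTf⁻: pKₐ(CF₃SO₃H (triflic acid)) ≈ -14
PhCH₂–I loses I⁻: pKₐ(HI) ≈ -10
PhCH₂–Cl loses Cl⁻: pKₐ(HCl) ≈ -7
PhCH₂–ONO₂ loses NO₃⁻: pKₐ(HNO₃) ≈ -1.3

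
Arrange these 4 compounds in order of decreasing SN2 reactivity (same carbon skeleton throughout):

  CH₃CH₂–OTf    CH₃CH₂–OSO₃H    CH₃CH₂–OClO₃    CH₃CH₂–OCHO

The skeletons are identical, so relative rate is governed entirely by leaving-group ability.
The more stable X⁻ (or X) is on its own — i.e. the weaker a base it is — the better a leaving group it makes.
CH₃CH₂–OTf loses OTf⁻: pKₐ(CF₃SO₃H (triflic acid)) ≈ -14
CH₃CH₂–OClO₃ loses ClO₄⁻: pKₐ(HClO₄) ≈ -10
CH₃CH₂–OSO₃H loses HSO₄⁻: pKₐ(H₂SO₄) ≈ -3
CH₃CH₂–OCHO loses HCOO⁻: pKₐ(HCOOH) ≈ 3.8

CH₃CH₂–OTf > CH₃CH₂–OClO₃ > CH₃CH₂–OSO₃H > CH₃CH₂–OCHO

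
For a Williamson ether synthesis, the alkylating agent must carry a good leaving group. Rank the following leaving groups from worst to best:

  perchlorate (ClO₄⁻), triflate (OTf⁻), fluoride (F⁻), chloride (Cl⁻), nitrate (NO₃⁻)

triflate (OTf⁻): pKₐ(CF₃SO₃H (triflic acid)) ≈ -14
perchlorate (ClO₄⁻): pKₐ(HClO₄) ≈ -10
chloride (Cl⁻): pKₐ(HCl) ≈ -7
nitrate (NO₃⁻): pKₐ(HNO₃) ≈ -1.3
fluoride (F⁻): pKₐ(HF) ≈ 3.2
Listed from poorest to best leaving group as asked.

fluoride (F⁻) < nitrate (NO₃⁻) < chloride (Cl⁻) < perchlorate (ClO₄⁻) < triflate (OTf⁻)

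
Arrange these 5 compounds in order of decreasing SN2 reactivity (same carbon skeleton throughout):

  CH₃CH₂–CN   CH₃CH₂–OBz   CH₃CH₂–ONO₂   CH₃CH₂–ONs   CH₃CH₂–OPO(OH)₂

CH₃CH₂–ONs > CH₃CH₂–ONO₂ > CH₃CH₂–OPO(OH)₂ > CH₃CH₂–OBz > CH₃CH₂–CN

The skeletons are identical, so relative rate is governed entirely by leaving-group ability.
Leaving-group ability tracks the stability of the departed species; conjugate-acid pKₐ is the usual yardstick (lower pKₐ → better LG).
CH₃CH₂–ONs loses ONs⁻: pKₐ(p-O₂NC₆H₄SO₃H) ≈ -3.5
CH₃CH₂–ONO₂ loses NO₃⁻: pKₐ(HNO₃) ≈ -1.3
CH₃CH₂–OPO(OH)₂ loses H₂PO₄⁻: pKₐ(H₃PO₄) ≈ 2.1
CH₃CH₂–OBz loses PhCOO⁻: pKₐ(C₆H₅COOH) ≈ 4.2
CH₃CH₂–CN loses CN⁻: pKₐ(HCN) ≈ 9.2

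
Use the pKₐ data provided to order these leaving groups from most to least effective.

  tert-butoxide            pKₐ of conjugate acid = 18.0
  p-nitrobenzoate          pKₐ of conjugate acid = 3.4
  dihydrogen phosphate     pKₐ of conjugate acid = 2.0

dihydrogen phosphate > p-nitrobenzoate > tert-butoxide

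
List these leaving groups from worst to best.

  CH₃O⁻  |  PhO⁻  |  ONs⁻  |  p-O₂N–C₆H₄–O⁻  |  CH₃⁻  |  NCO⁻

The more stable X⁻ (or X) is on its own — i.e. the weaker a base it is — the better a leaving group it makes.
ONs⁻: pKₐ(p-O₂NC₆H₄SO₃H) ≈ -3.5
NCO⁻: pKₐ(HOCN) ≈ 3.5
p-O₂N–C₆H₄–O⁻: pKₐ(p-nitrophenol) ≈ 7.2 — nitro group delocalises the charge; the classic chromogenic LG
PhO⁻: pKₐ(C₆H₅OH (phenol)) ≈ 10
CH₃O⁻: pKₐ(CH₃OH) ≈ 15.5 — strong base; alkoxides do not leave unassisted
CH₃⁻: pKₐ(CH₄) ≈ 48 — unstabilised carbanion; the worst conceivable leaving group
The question asks for worst first, so the sequence is read in increasing leaving-group ability.

CH₃⁻ < CH₃O⁻ < PhO⁻ < p-O₂N–C₆H₄–O⁻ < NCO⁻ < ONs⁻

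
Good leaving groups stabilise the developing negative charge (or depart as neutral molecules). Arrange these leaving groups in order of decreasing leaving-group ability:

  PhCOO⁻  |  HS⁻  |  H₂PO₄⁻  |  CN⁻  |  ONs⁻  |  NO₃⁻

ONs⁻ > NO₃⁻ > H₂PO₄⁻ > PhCOO⁻ > HS⁻ > CN⁻

Rank by basicity of the departing species: weakest base leaves most easily.
ONs⁻: pKₐ(p-O₂NC₆H₄SO₃H) ≈ -3.5
NO₃⁻: pKₐ(HNO₃) ≈ -1.3
H₂PO₄⁻: pKₐ(H₃PO₄) ≈ 2.1 — moderate base; biological leaving group after further activation
PhCOO⁻: pKₐ(C₆H₅COOH) ≈ 4.2 — aryl carboxylate
HS⁻: pKₐ(H₂S) ≈ 7 — larger and more polarisable than the oxygen analogue
CN⁻: pKₐ(HCN) ≈ 9.2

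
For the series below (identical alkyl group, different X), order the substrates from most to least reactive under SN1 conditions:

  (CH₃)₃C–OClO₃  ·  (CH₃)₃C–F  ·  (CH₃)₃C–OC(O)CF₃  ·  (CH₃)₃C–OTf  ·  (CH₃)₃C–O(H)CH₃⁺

(CH₃)₃C–OTf > (CH₃)₃C–OClO₃ > (CH₃)₃C–O(H)CH₃⁺ > (CH₃)₃C–OC(O)CF₃ > (CH₃)₃C–F

Same R in every case — rank the leaving groups.
The more stable X⁻ (or X) is on its own — i.e. the weaker a base it is — the better a leaving group it makes.
(CH₃)₃C–OTf loses OTf⁻: pKₐ(CF₃SO₃H (triflic acid)) ≈ -14
(CH₃)₃C–OClO₃ loses ClO₄⁻: pKₐ(HClO₄) ≈ -10
(CH₃)₃C–O(H)CH₃⁺ loses R'OH: pKₐ(R'OH₂⁺) ≈ -2.4
(CH₃)₃C–OC(O)CF₃ loses CF₃COO⁻: pKₐ(CF₃COOH) ≈ 0.2
(CH₃)₃C–F loses F⁻: pKₐ(HF) ≈ 3.2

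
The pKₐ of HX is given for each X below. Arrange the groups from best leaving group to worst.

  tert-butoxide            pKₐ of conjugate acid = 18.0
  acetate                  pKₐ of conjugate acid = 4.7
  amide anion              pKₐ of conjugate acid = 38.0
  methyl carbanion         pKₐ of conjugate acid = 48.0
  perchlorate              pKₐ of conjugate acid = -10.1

Lower conjugate-acid pKₐ ⇒ weaker base ⇒ better leaving group.
Sorting by the given values: perchlorate (-10.1), acetate (4.7), tert-butoxide (18.0), amide anion (38.0), methyl carbanion (48.0).

perchlorate > acetate > tert-butoxide > amide anion > methyl carbanion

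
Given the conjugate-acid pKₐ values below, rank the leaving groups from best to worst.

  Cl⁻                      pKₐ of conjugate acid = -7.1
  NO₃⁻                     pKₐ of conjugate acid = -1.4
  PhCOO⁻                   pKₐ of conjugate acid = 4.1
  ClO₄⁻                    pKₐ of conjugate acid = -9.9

Lower conjugate-acid pKₐ ⇒ weaker base ⇒ better leaving group.
Sorting by the given values: ClO₄⁻ (-9.9), Cl⁻ (-7.1), NO₃⁻ (-1.4), PhCOO⁻ (4.1).

ClO₄⁻ > Cl⁻ > NO₃⁻ > PhCOO⁻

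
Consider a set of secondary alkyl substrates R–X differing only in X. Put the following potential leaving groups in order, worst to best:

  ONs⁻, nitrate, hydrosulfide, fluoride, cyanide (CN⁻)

cyanide (CN⁻) < hydrosulfide < fluoride < nitrate < ONs⁻

ONs⁻: pKₐ(p-O₂NC₆H₄SO₃H) ≈ -3.5 — p-nitro group further stabilises the sulfonate
nitrate: pKₐ(HNO₃) ≈ -1.3 — resonance-delocalised over three oxygens
fluoride: pKₐ(HF) ≈ 3.2 — small and strongly basic; the poor halide leaving group
hydrosulfide: pKₐ(H₂S) ≈ 7
cyanide (CN⁻): pKₐ(HCN) ≈ 9.2 — sp carbon stabilises the charge somewhat, but still a poor LG
Reversing gives the worst-to-best order requested.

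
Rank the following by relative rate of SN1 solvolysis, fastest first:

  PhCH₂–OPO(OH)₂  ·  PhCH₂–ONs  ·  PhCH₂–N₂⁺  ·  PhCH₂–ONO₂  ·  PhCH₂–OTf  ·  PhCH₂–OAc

PhCH₂–N₂⁺ > PhCH₂–OTf > PhCH₂–ONs > PhCH₂–ONO₂ > PhCH₂–OPO(OH)₂ > PhCH₂–OAc

Identical carbon frameworks mean the comparison reduces to leaving-group quality.
The more stable X⁻ (or X) is on its own — i.e. the weaker a base it is — the better a leaving group it makes.
PhCH₂–N₂⁺ loses N₂: no meaningful conjugate acid; N₂ departs as an exceptionally stable neutral molecule
PhCH₂–OTf loses OTf⁻: pKₐ(CF₃SO₃H (triflic acid)) ≈ -14
PhCH₂–ONs loses ONs⁻: pKₐ(p-O₂NC₆H₄SO₃H) ≈ -3.5
PhCH₂–ONO₂ loses NO₃⁻: pKₐ(HNO₃) ≈ -1.3
PhCH₂–OPO(OH)₂ loses H₂PO₄⁻: pKₐ(H₃PO₄) ≈ 2.1
PhCH₂–OAc loses AcO⁻: pKₐ(CH₃COOH) ≈ 4.8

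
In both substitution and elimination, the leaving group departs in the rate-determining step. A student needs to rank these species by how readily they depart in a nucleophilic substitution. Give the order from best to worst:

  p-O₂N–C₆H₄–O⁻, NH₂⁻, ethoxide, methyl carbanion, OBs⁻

OBs⁻ > p-O₂N–C₆H₄–O⁻ > ethoxide > NH₂⁻ > methyl carbanion

OBs⁻: pKₐ(p-BrC₆H₄SO₃H) ≈ -2.8
p-O₂N–C₆H₄–O⁻: pKₐ(p-nitrophenol) ≈ 7.2
ethoxide: pKₐ(CH₃CH₂OH) ≈ 16
NH₂⁻: pKₐ(NH₃) ≈ 38
methyl carbanion: pKₐ(CH₄) ≈ 48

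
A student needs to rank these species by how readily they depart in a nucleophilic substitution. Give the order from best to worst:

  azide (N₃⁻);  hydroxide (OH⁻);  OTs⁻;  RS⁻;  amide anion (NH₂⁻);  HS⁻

OTs⁻ > azide (N₃⁻) > HS⁻ > RS⁻ > hydroxide (OH⁻) > amide anion (NH₂⁻)

The more stable X⁻ (or X) is on its own — i.e. the weaker a base it is — the better a leaving group it makes.
OTs⁻: pKₐ(p-CH₃C₆H₄SO₃H (TsOH)) ≈ -2.8 — resonance-delocalised arenesulfonate
azide (N₃⁻): pKₐ(HN₃) ≈ 4.7
HS⁻: pKₐ(H₂S) ≈ 7 — larger and more polarisable than the oxygen analogue
RS⁻: pKₐ(RSH (a thiol)) ≈ 10.5 — moderately basic; rarely leaves without activation
hydroxide (OH⁻): pKₐ(H₂O) ≈ 15.7
amide anion (NH₂⁻): pKₐ(NH₃) ≈ 38 — extremely strong base; never a leaving group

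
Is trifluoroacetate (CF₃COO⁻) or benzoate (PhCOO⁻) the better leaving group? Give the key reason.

trifluoroacetate (CF₃COO⁻)

trifluoroacetate (CF₃COO⁻) is the better leaving group.
pKₐ(CF₃COOH) ≈ 0.2 versus pKₐ(C₆H₅COOH) ≈ 4.2: trifluoroacetate (CF₃COO⁻) is the much weaker base.
Strongly electron-withdrawing CF₃ stabilises the carboxylate.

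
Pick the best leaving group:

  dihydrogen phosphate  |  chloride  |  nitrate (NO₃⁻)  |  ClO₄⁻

A good leaving group is a weak base: the lower the pKₐ of its conjugate acid, the more readily it departs.
ClO₄⁻: pKₐ(HClO₄) ≈ -10
chloride: pKₐ(HCl) ≈ -7
nitrate (NO₃⁻): pKₐ(HNO₃) ≈ -1.3
dihydrogen phosphate: pKₐ(H₃PO₄) ≈ 2.1

ClO₄⁻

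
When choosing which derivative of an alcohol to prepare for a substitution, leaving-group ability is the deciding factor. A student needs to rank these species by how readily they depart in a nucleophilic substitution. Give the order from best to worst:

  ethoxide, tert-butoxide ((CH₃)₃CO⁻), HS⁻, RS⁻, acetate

Leaving-group ability tracks the stability of the departed species; conjugate-acid pKₐ is the usual yardstick (lower pKₐ → better LG).
acetate: pKₐ(CH₃COOH) ≈ 4.8
HS⁻: pKₐ(H₂S) ≈ 7
RS⁻: pKₐ(RSH (a thiol)) ≈ 10.5
ethoxide: pKₐ(CH₃CH₂OH) ≈ 16
tert-butoxide ((CH₃)₃CO⁻): pKₐ(t-BuOH) ≈ 18

acetate > HS⁻ > RS⁻ > ethoxide > tert-butoxide ((CH₃)₃CO⁻)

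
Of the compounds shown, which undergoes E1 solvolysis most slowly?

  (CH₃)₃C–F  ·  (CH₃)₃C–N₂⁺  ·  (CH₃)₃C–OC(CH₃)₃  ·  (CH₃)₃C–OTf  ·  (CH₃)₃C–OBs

(CH₃)₃C–OC(CH₃)₃

Identical carbon frameworks mean the comparison reduces to leaving-group quality.
Leaving-group ability tracks the stability of the departed species; conjugate-acid pKₐ is the usual yardstick (lower pKₐ → better LG).
(CH₃)₃C–N₂⁺ loses N₂: no meaningful conjugate acid; N₂ departs as an exceptionally stable neutral molecule
(CH₃)₃C–OTf loses OTf⁻: pKₐ(CF₃SO₃H (triflic acid)) ≈ -14
(CH₃)₃C–OBs loses OBs⁻: pKₐ(p-BrC₆H₄SO₃H) ≈ -2.8
(CH₃)₃C–F loses F⁻: pKₐ(HF) ≈ 3.2
(CH₃)₃C–OC(CH₃)₃ loses (CH₃)₃CO⁻: pKₐ(t-BuOH) ≈ 18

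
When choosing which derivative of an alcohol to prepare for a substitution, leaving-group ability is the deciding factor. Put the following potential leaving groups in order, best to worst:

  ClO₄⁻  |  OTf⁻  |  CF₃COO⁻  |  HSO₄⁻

A good leaving group is a weak base: the lower the pKₐ of its conjugate acid, the more readily it departs.
OTf⁻: pKₐ(CF₃SO₃H (triflic acid)) ≈ -14
ClO₄⁻: pKₐ(HClO₄) ≈ -10 — extremely weak base; rarely used for safety reasons
HSO₄⁻: pKₐ(H₂SO₄) ≈ -3 — conjugate base of a strong mineral acid
CF₃COO⁻: pKₐ(CF₃COOH) ≈ 0.2 — strongly electron-withdrawing CF₃ stabilises the carboxylate

OTf⁻ > ClO₄⁻ > HSO₄⁻ > CF₃COO⁻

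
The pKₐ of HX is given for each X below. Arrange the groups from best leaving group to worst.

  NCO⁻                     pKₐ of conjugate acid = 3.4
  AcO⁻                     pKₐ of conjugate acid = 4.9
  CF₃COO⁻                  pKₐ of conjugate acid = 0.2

Lower conjugate-acid pKₐ ⇒ weaker base ⇒ better leaving group.
Sorting by the given values: CF₃COO⁻ (0.2), NCO⁻ (3.4), AcO⁻ (4.9).

CF₃COO⁻ > NCO⁻ > AcO⁻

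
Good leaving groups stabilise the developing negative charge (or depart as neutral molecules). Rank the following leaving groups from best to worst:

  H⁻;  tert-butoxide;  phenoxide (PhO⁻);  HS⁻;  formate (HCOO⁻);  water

Rank by basicity of the departing species: weakest base leaves most easily.
water: pKₐ(H₃O⁺) ≈ -1.7 — neutral; leaves from a protonated alcohol (R–OH₂⁺)
formate (HCOO⁻): pKₐ(HCOOH) ≈ 3.8
HS⁻: pKₐ(H₂S) ≈ 7
phenoxide (PhO⁻): pKₐ(C₆H₅OH (phenol)) ≈ 10
tert-butoxide: pKₐ(t-BuOH) ≈ 18
H⁻: pKₐ(H₂) ≈ 36 — extremely strong base; leaves only in special hydride-transfer contexts

water > formate (HCOO⁻) > HS⁻ > phenoxide (PhO⁻) > tert-butoxide > H⁻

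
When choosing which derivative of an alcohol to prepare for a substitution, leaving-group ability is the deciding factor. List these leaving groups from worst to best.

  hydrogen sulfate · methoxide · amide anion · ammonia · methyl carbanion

methyl carbanion < amide anion < methoxide < ammonia < hydrogen sulfate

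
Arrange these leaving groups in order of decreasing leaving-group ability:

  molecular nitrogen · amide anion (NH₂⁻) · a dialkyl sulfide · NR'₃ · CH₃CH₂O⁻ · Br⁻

molecular nitrogen > Br⁻ > a dialkyl sulfide > NR'₃ > CH₃CH₂O⁻ > amide anion (NH₂⁻)

molecular nitrogen: no meaningful conjugate acid; N₂ departs as an exceptionally stable neutral molecule
Br⁻: pKₐ(HBr) ≈ -9
a dialkyl sulfide: pKₐ(R'₂SH⁺) ≈ -7 — neutral; leaves from a sulfonium salt (R–SR'₂⁺)
NR'₃: pKₐ(R'₃NH⁺) ≈ 10.7
CH₃CH₂O⁻: pKₐ(CH₃CH₂OH) ≈ 16 — strong base; alkoxides do not leave unassisted
amide anion (NH₂⁻): pKₐ(NH₃) ≈ 38 — extremely strong base; never a leaving group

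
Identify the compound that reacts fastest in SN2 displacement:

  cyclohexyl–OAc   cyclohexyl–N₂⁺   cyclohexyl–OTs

Identical carbon frameworks mean the comparison reduces to leaving-group quality.
Rank by basicity of the departing species: weakest base leaves most easily.
cyclohexyl–N₂⁺ loses N₂: no meaningful conjugate acid; N₂ departs as an exceptionally stable neutral molecule
cyclohexyl–OTs loses OTs⁻: pKₐ(p-CH₃C₆H₄SO₃H (TsOH)) ≈ -2.8
cyclohexyl–OAc loses AcO⁻: pKₐ(CH₃COOH) ≈ 4.8

cyclohexyl–N₂⁺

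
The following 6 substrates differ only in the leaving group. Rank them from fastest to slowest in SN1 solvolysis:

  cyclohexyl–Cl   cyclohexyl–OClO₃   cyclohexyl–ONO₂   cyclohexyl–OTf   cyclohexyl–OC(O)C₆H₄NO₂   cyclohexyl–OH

cyclohexyl–OTf > cyclohexyl–OClO₃ > cyclohexyl–Cl > cyclohexyl–ONO₂ > cyclohexyl–OC(O)C₆H₄NO₂ > cyclohexyl–OH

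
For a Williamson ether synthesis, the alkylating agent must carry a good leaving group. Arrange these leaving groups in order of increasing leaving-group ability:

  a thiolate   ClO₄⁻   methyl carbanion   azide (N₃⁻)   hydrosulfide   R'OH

methyl carbanion < a thiolate < hydrosulfide < azide (N₃⁻) < R'OH < ClO₄⁻

Leaving-group ability tracks the stability of the departed species; conjugate-acid pKₐ is the usual yardstick (lower pKₐ → better LG).
ClO₄⁻: pKₐ(HClO₄) ≈ -10 — extremely weak base; rarely used for safety reasons
R'OH: pKₐ(R'OH₂⁺) ≈ -2.4
azide (N₃⁻): pKₐ(HN₃) ≈ 4.7 — linear, resonance-stabilised
hydrosulfide: pKₐ(H₂S) ≈ 7
a thiolate: pKₐ(RSH (a thiol)) ≈ 10.5
methyl carbanion: pKₐ(CH₄) ≈ 48 — unstabilised carbanion; the worst conceivable leaving group
Listed from poorest to best leaving group as asked.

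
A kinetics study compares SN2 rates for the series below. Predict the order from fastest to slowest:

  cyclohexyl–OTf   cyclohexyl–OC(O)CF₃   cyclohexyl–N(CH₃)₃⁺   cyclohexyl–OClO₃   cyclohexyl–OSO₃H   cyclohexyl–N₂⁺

cyclohexyl–N₂⁺ > cyclohexyl–OTf > cyclohexyl–OClO₃ > cyclohexyl–OSO₃H > cyclohexyl–OC(O)CF₃ > cyclohexyl–N(CH₃)₃⁺

With the same alkyl group throughout, only the leaving group differentiates the rates.
Leaving-group ability tracks the stability of the departed species; conjugate-acid pKₐ is the usual yardstick (lower pKₐ → better LG).
cyclohexyl–N₂⁺ loses N₂: no meaningful conjugate acid; N₂ departs as an exceptionally stable neutral molecule
cyclohexyl–OTf loses OTf⁻: pKₐ(CF₃SO₃H (triflic acid)) ≈ -14
cyclohexyl–OClO₃ loses ClO₄⁻: pKₐ(HClO₄) ≈ -10
cyclohexyl–OSO₃H loses HSO₄⁻: pKₐ(H₂SO₄) ≈ -3
cyclohexyl–OC(O)CF₃ loses CF₃COO⁻: pKₐ(CF₃COOH) ≈ 0.2
cyclohexyl–N(CH₃)₃⁺ loses NR'₃: pKₐ(R'₃NH⁺) ≈ 10.7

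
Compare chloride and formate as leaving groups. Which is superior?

chloride

chloride is the better leaving group.
pKₐ(HCl) ≈ -7 versus pKₐ(HCOOH) ≈ 3.8: chloride is the much weaker base.
Moderately weak base.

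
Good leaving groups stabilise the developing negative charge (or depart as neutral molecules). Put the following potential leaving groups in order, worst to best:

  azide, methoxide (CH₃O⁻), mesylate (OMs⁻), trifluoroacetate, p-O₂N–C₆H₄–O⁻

methoxide (CH₃O⁻) < p-O₂N–C₆H₄–O⁻ < azide < trifluoroacetate < mesylate (OMs⁻)

mesylate (OMs⁻): pKₐ(CH₃SO₃H (MsOH)) ≈ -1.9
trifluoroacetate: pKₐ(CF₃COOH) ≈ 0.2 — strongly electron-withdrawing CF₃ stabilises the carboxylate
azide: pKₐ(HN₃) ≈ 4.7 — linear, resonance-stabilised
p-O₂N–C₆H₄–O⁻: pKₐ(p-nitrophenol) ≈ 7.2 — nitro group delocalises the charge; the classic chromogenic LG
methoxide (CH₃O⁻): pKₐ(CH₃OH) ≈ 15.5 — strong base; alkoxides do not leave unassisted
The question asks for worst first, so the sequence is read in increasing leaving-group ability.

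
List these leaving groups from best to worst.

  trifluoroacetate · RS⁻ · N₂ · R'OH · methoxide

Rank by basicity of the departing species: weakest base leaves most easily.
N₂: no meaningful conjugate acid; N₂ departs as an exceptionally stable neutral molecule
R'OH: pKₐ(R'OH₂⁺) ≈ -2.4
trifluoroacetate: pKₐ(CF₃COOH) ≈ 0.2
RS⁻: pKₐ(RSH (a thiol)) ≈ 10.5
methoxide: pKₐ(CH₃OH) ≈ 15.5

N₂ > R'OH > trifluoroacetate > RS⁻ > methoxide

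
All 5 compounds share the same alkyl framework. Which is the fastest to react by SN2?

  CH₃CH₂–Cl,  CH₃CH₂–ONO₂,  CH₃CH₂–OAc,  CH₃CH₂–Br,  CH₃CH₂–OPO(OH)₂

The skeletons are identical, so relative rate is governed entirely by leaving-group ability.
A good leaving group is a weak base: the lower the pKₐ of its conjugate acid, the more readily it departs.
CH₃CH₂–Br loses Br⁻: pKₐ(HBr) ≈ -9
CH₃CH₂–Cl loses Cl⁻: pKₐ(HCl) ≈ -7
CH₃CH₂–ONO₂ loses NO₃⁻: pKₐ(HNO₃) ≈ -1.3
CH₃CH₂–OPO(OH)₂ loses H₂PO₄⁻: pKₐ(H₃PO₄) ≈ 2.1
CH₃CH₂–OAc loses AcO⁻: pKₐ(CH₃COOH) ≈ 4.8

CH₃CH₂–Br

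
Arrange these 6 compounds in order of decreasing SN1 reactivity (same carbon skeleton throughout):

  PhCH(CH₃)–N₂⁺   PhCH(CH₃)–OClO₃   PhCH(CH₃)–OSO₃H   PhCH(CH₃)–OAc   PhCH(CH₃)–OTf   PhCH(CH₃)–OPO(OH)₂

The skeletons are identical, so relative rate is governed entirely by leaving-group ability.
Leaving-group ability tracks the stability of the departed species; conjugate-acid pKₐ is the usual yardstick (lower pKₐ → better LG).
PhCH(CH₃)–N₂⁺ loses N₂: no meaningful conjugate acid; N₂ departs as an exceptionally stable neutral molecule
PhCH(CH₃)–OTf loses OTf⁻: pKₐ(CF₃SO₃H (triflic acid)) ≈ -14
PhCH(CH₃)–OClO₃ loses ClO₄⁻: pKₐ(HClO₄) ≈ -10
PhCH(CH₃)–OSO₃H loses HSO₄⁻: pKₐ(H₂SO₄) ≈ -3
PhCH(CH₃)–OPO(OH)₂ loses H₂PO₄⁻: pKₐ(H₃PO₄) ≈ 2.1
PhCH(CH₃)–OAc loses AcO⁻: pKₐ(CH₃COOH) ≈ 4.8

PhCH(CH₃)–N₂⁺ > PhCH(CH₃)–OTf > PhCH(CH₃)–OClO₃ > PhCH(CH₃)–OSO₃H > PhCH(CH₃)–OPO(OH)₂ > PhCH(CH₃)–OAc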